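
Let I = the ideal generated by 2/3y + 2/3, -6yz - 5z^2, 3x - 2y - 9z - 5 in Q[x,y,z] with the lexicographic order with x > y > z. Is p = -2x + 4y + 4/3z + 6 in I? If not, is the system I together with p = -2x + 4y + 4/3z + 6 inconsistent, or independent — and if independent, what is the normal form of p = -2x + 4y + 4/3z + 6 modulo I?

First compute the reduced Gröbner basis of I by Buchberger's algorithm.
f_1 = 2/3y + 2/3, LT = y.
f_2 = -6yz - 5z^2, LT = yz.
f_3 = 3x - 2y - 9z - 5, LT = x.

S(f_1,f_2): lcm = yz. S = -5/6z^2 + z.
  leading term z^2: no divisor's leading term divides it; move -5/6z^2 to the remainder.
  leading term z: no divisor's leading term divides it; move z to the remainder.
  remainder -5/6z^2 + z ≠ 0; add h_4 = -5/6z^2 + z to the basis.

S(f_1,f_3): leading monomials are coprime, so the S-polynomial reduces to 0 (Buchberger's first criterion).
S(f_2,f_3): leading monomials are coprime, so the S-polynomial reduces to 0 (Buchberger's first criterion).
S(f_1,h_4): leading monomials are coprime, so the S-polynomial reduces to 0 (Buchberger's first criterion).
S(f_2,h_4): lcm = yz^2. S = 6/5yz + 5/6z^3.
  leading term yz: subtract (9/5z)·f_1 from 6/5yz + 5/6z^3 → 5/6z^3 - 6/5z
  leading term z^3: subtract (-z)·h_4 from 5/6z^3 - 6/5z → z^2 - 6/5z
  leading term z^2: subtract (-6/5)·h_4 from z^2 - 6/5z → 0
  remainder 0.

S(f_3,h_4): leading monomials are coprime, so the S-polynomial reduces to 0 (Buchberger's first criterion).
Every S-polynomial of the final basis reduces to 0, so we have a Gröbner basis.
Inter-reduce: drop elements whose leading term is divisible by another's, tail-reduce, and make monic.
Reduced Gröbner basis: {x - 3z - 1, y + 1, z^2 - 6/5z}.
Label its elements g_1 = x - 3z - 1, g_2 = y + 1, g_3 = z^2 - 6/5z.

Reduce p = -2x + 4y + 4/3z + 6 modulo G:
  leading term x: subtract (-2)·g_1 from -2x + 4y + 4/3z + 6 → 4y - 14/3z + 4
  leading term y: subtract (4)·g_2 from 4y - 14/3z + 4 → -14/3z
  leading term z: no divisor's leading term divides it; move -14/3z to the remainder.
  normal form = -14/3z.
The normal form is nonzero, so p ∉ I. Since p minus its normal form lies in I, I + (p) = I + (r) where r = -14/3z; decide whether this ideal is the whole ring.
Run Buchberger on G together with r (pairs among the g_i already reduce to 0 since G is a Gröbner basis):
g_1 = x - 3z - 1, LT = x.
g_2 = y + 1, LT = y.
g_3 = z^2 - 6/5z, LT = z^2.
r = -14/3z, LT = z.

S(g_1,g_2): leading monomials are coprime, so the S-polynomial reduces to 0 (Buchberger's first criterion).
S(g_1,g_3): leading monomials are coprime, so the S-polynomial reduces to 0 (Buchberger's first criterion).
S(g_1,r): leading monomials are coprime, so the S-polynomial reduces to 0 (Buchberger's first criterion).
S(g_2,g_3): leading monomials are coprime, so the S-polynomial reduces to 0 (Buchberger's first criterion).
S(g_2,r): leading monomials are coprime, so the S-polynomial reduces to 0 (Buchberger's first criterion).
S(g_3,r): lcm = z^2. S = -6/5z.
  leading term z: subtract (9/35)·r from -6/5z → 0
  remainder 0.

Every S-polynomial of the final basis reduces to 0, so we have a Gröbner basis.
Inter-reduce: drop elements whose leading term is divisible by another's, tail-reduce, and make monic.
Reduced Gröbner basis: {x - 1, y + 1, z}.
The reduced Gröbner basis of I + (p) is {x - 1, y + 1, z} ≠ {1}, a proper ideal, so the enlarged system stays consistent: p is independent of I, with normal form -14/3z.

-2x + 4y + 4/3z + 6 is independent of I; its normal form modulo I is -14/3z.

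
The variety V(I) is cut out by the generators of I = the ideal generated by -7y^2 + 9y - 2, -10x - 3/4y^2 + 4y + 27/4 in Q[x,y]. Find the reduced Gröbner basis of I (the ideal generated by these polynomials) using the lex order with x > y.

f_1 = -7y^2 + 9y - 2, LT = y^2.
f_2 = -10x - 3/4y^2 + 4y + 27/4, LT = x.

S(f_1,f_2): leading monomials are coprime, so the S-polynomial reduces to 0 (Buchberger's first criterion).
Every S-polynomial of the final basis reduces to 0, so we have a Gröbner basis.

G = {x - 17/56y - 39/56, y^2 - 9/7y + 2/7}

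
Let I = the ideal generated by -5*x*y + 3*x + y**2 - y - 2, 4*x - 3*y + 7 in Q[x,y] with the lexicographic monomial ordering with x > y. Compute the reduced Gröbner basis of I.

f_1 = -5*x*y + 3*x + y**2 - y - 2, LT = x*y.
f_2 = 4*x - 3*y + 7, LT = x.

S(f_1,f_2): lcm = x*y. S = -3/5*x + 11/20*y**2 - 31/20*y + 2/5.
  leading term x: subtract (-3/20)·f_2 from -3/5*x + 11/20*y**2 - 31/20*y + 2/5 → 11/20*y**2 - 2*y + 29/20
  leading term y**2: no divisor's leading term divides it; move 11/20*y**2 to the remainder.
  leading term y: no divisor's leading term divides it; move -2*y to the remainder.
  leading term 1: no divisor's leading term divides it; move 29/20 to the remainder.
  remainder 11/20*y**2 - 2*y + 29/20 ≠ 0; add g_3 = 11/20*y**2 - 2*y + 29/20 to the basis.

S(f_1,g_3): lcm = x*y**2. S = 167/55*x*y - 29/11*x - 1/5*y**3 + 1/5*y**2 + 2/5*y.
  leading term x*y: subtract (-167/275)·f_1 from 167/55*x*y - 29/11*x - 1/5*y**3 + 1/5*y**2 + 2/5*y → -224/275*x - 1/5*y**3 + 222/275*y**2 - 57/275*y - 334/275
  leading term x: subtract (-56/275)·f_2 from -224/275*x - 1/5*y**3 + 222/275*y**2 - 57/275*y - 334/275 → -1/5*y**3 + 222/275*y**2 - 9/11*y + 58/275
  leading term y**3: subtract (-4/11*y)·g_3 from -1/5*y**3 + 222/275*y**2 - 9/11*y + 58/275 → 2/25*y**2 - 16/55*y + 58/275
  leading term y**2: subtract (8/55)·g_3 from 2/25*y**2 - 16/55*y + 58/275 → 0
  remainder 0.

S(f_2,g_3): leading monomials are coprime, so the S-polynomial reduces to 0 (Buchberger's first criterion).
Every S-polynomial of the final basis reduces to 0, so we have a Gröbner basis.
Inter-reduce: drop elements whose leading term is divisible by another's, tail-reduce, and make monic.

G = {x - 3/4*y + 7/4, y**2 - 40/11*y + 29/11}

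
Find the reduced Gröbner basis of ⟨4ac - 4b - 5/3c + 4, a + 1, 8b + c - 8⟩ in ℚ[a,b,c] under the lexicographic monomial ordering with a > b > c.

G = {a + 1, b - 1, c}

f_1 = 4ac - 4b - 5/3c + 4, LT = ac.
f_2 = a + 1, LT = a.
f_3 = 8b + c - 8, LT = b.

S(f_1,f_2): lcm = ac. S = -b - 17/12c + 1.
  leading term b: subtract (-⅛)·f_3 from -b - 17/12c + 1 → -31/24c
  leading term c: no divisor's leading term divides it; move -31/24c to the remainder.
  remainder -31/24c ≠ 0; add g_4 = -31/24c to the basis.

The other S-polynomials (S(f_1,f_3), S(f_2,f_3), S(f_1,g_4), S(f_2,g_4), S(f_3,g_4)) all reduce to 0 modulo the current basis, so we have a Gröbner basis.
Inter-reduce: drop elements whose leading term is divisible by another's, tail-reduce, and make monic.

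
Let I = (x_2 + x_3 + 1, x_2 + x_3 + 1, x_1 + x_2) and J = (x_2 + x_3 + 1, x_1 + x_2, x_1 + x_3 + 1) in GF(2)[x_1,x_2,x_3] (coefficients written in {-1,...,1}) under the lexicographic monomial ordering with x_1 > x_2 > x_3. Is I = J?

Since reduced Gröbner bases are canonical representatives of ideals under a given ordering, it suffices to compute and compare them.
Buchberger on the first generating set:
f_1 = x_2 + x_3 + 1, LT = x_2.
f_2 = x_2 + x_3 + 1, LT = x_2.
f_3 = x_1 + x_2, LT = x_1.

The S-polynomials (S(f_1,f_2), S(f_1,f_3), S(f_2,f_3)) all reduce to 0 modulo the current basis, so we have a Gröbner basis.
Inter-reduce: drop elements whose leading term is divisible by another's, tail-reduce, and make monic.
Reduced Gröbner basis: {x_1 + x_3 + 1, x_2 + x_3 + 1}.

Buchberger on the second generating set:
h_1 = x_2 + x_3 + 1, LT = x_2.
h_2 = x_1 + x_2, LT = x_1.
h_3 = x_1 + x_3 + 1, LT = x_1.

The S-polynomials (S(h_1,h_2), S(h_1,h_3), S(h_2,h_3)) all reduce to 0 modulo the current basis, so we have a Gröbner basis.
Inter-reduce: drop elements whose leading term is divisible by another's, tail-reduce, and make monic.
Reduced Gröbner basis: {x_1 + x_3 + 1, x_2 + x_3 + 1}.

These coincide, so the ideals are equal.
The choice of monomial ordering does not affect the verdict — as long as both bases are computed under the same ordering, their equality decides ideal equality.

Yes, the ideals are equal.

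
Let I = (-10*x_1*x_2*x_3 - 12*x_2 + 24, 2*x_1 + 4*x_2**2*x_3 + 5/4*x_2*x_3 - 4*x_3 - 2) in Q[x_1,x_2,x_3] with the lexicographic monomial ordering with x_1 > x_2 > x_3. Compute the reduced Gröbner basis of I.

G = {x_1 + 2*x_2**2*x_3 + 5/8*x_2*x_3 - 2*x_3 - 1, x_2**3*x_3**2 + 5/16*x_2**2*x_3**2 - x_2*x_3**2 - 1/2*x_2*x_3 - 3/5*x_2 + 6/5}

f_1 = -10*x_1*x_2*x_3 - 12*x_2 + 24, LT = x_1*x_2*x_3.
f_2 = 2*x_1 + 4*x_2**2*x_3 + 5/4*x_2*x_3 - 4*x_3 - 2, LT = x_1.

S(f_1,f_2): lcm = x_1*x_2*x_3. S = -2*x_2**3*x_3**2 - 5/8*x_2**2*x_3**2 + 2*x_2*x_3**2 + x_2*x_3 + 6/5*x_2 - 12/5.
  leading term x_2**3*x_3**2: no divisor's leading term divides it; move -2*x_2**3*x_3**2 to the remainder.
  leading term x_2**2*x_3**2: no divisor's leading term divides it; move -5/8*x_2**2*x_3**2 to the remainder.
  leading term x_2*x_3**2: no divisor's leading term divides it; move 2*x_2*x_3**2 to the remainder.
  leading term x_2*x_3: no divisor's leading term divides it; move x_2*x_3 to the remainder.
  leading term x_2: no divisor's leading term divides it; move 6/5*x_2 to the remainder.
  leading term 1: no divisor's leading term divides it; move -12/5 to the remainder.
  remainder -2*x_2**3*x_3**2 - 5/8*x_2**2*x_3**2 + 2*x_2*x_3**2 + x_2*x_3 + 6/5*x_2 - 12/5 ≠ 0; add g_3 = -2*x_2**3*x_3**2 - 5/8*x_2**2*x_3**2 + 2*x_2*x_3**2 + x_2*x_3 + 6/5*x_2 - 12/5 to the basis.

The other S-polynomials (S(f_1,g_3), S(f_2,g_3)) all reduce to 0 modulo the current basis, so we have a Gröbner basis.
Inter-reduce: drop elements whose leading term is divisible by another's, tail-reduce, and make monic.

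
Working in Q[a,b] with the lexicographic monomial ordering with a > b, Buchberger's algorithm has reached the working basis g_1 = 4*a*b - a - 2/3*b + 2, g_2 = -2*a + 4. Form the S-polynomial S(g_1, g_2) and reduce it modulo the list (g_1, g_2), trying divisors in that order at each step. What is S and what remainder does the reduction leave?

S(g_1, g_2) = -1/4*a + 11/6*b + 1/2; remainder on division = 11/6*b.

lcm(LM(g_1), LM(g_2)) = a*b.
S = (lcm/LT(g_1))·g_1 − (lcm/LT(g_2))·g_2 = -1/4*a + 11/6*b + 1/2.
Reduce S modulo (g_1, g_2) in that order:
  leading term a: subtract (1/8)·g_2 from -1/4*a + 11/6*b + 1/2 → 11/6*b
  leading term b: no divisor's leading term divides it; move 11/6*b to the remainder.
The remainder 11/6*b is nonzero, so it would be added as the next basis element.
This is the inner loop of Buchberger's algorithm — each nonzero remainder becomes a new basis element.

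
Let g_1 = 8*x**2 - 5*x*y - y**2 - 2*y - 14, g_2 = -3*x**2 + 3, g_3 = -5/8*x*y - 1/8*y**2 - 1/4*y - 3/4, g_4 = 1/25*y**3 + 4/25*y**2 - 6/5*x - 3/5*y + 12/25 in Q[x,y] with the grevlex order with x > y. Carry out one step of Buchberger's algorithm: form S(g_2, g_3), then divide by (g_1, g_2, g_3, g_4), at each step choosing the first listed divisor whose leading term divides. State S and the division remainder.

S(g_2, g_3) = -1/5*x*y**2 - 2/5*x*y - 6/5*x - y; remainder on division = 0.

lcm(LM(g_2), LM(g_3)) = x**2*y.
S = (lcm/LT(g_2))·g_2 − (lcm/LT(g_3))·g_3 = -1/5*x*y**2 - 2/5*x*y - 6/5*x - y.
Reduce S modulo (g_1, g_2, g_3, g_4) in that order:
  leading term x*y**2: subtract (8/25*y)·g_3 from -1/5*x*y**2 - 2/5*x*y - 6/5*x - y → 1/25*y**3 - 2/5*x*y + 2/25*y**2 - 6/5*x - 19/25*y
  leading term y**3: subtract (1)·g_4 from 1/25*y**3 - 2/5*x*y + 2/25*y**2 - 6/5*x - 19/25*y → -2/5*x*y - 2/25*y**2 - 4/25*y - 12/25
  leading term x*y: subtract (16/25)·g_3 from -2/5*x*y - 2/25*y**2 - 4/25*y - 12/25 → 0
The remainder is 0, so this S-polynomial contributes no new basis element.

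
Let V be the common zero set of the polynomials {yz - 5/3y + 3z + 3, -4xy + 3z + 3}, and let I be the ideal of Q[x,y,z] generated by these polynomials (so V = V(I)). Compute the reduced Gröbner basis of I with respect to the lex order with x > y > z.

G = {xy - 3/4z - 3/4, xz + x + 1/4z^2 - 1/6z - 5/12, yz - 5/3y + 3z + 3}

f_1 = yz - 5/3y + 3z + 3, LT = yz.
f_2 = -4xy + 3z + 3, LT = xy.

S(f_1,f_2): lcm = xyz. S = -5/3xy + 3xz + 3x + 3/4z^2 + 3/4z.
  reduce S modulo (f_1, f_2):
  remainder 3xz + 3x + 3/4z^2 - 1/2z - 5/4 ≠ 0; add g_3 = 3xz + 3x + 3/4z^2 - 1/2z - 5/4 to the basis.

The other S-polynomials (S(f_1,g_3), S(f_2,g_3)) all reduce to 0 modulo the current basis, so we have a Gröbner basis.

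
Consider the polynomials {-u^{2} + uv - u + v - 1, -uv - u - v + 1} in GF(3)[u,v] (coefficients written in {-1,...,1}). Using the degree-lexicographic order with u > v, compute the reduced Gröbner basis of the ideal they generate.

G = {v^{2} - v, u + v - 1}

f_1 = -u^{2} + uv - u + v - 1, LT = u^{2}.
f_2 = -uv - u - v + 1, LT = uv.

S(f_1,f_2): lcm = u^{2}v. S = -uv^{2} - u^{2} - v^{2} + u + v.
  leading term uv^{2}: subtract (v)·f_2 from -uv^{2} - u^{2} - v^{2} + u + v → -u^{2} + uv + u
  leading term u^{2}: subtract (1)·f_1 from -u^{2} + uv + u → -u - v + 1
  leading term u: no divisor's leading term divides it; move -u to the remainder.
  leading term v: no divisor's leading term divides it; move -v to the remainder.
  leading term 1: no divisor's leading term divides it; move 1 to the remainder.
  remainder -u - v + 1 ≠ 0; add g_3 = -u - v + 1 to the basis.

S(f_2,g_3): lcm = uv. S = -v^{2} + u - v - 1.
  leading term v^{2}: no divisor's leading term divides it; move -v^{2} to the remainder.
  leading term u: subtract (-1)·g_3 from u - v - 1 → v
  leading term v: no divisor's leading term divides it; move v to the remainder.
  remainder -v^{2} + v ≠ 0; add g_4 = -v^{2} + v to the basis.

The other S-polynomials (S(f_1,g_3), S(f_1,g_4), S(f_2,g_4), S(g_3,g_4)) all reduce to 0 modulo the current basis, so we have a Gröbner basis.
Inter-reduce: drop elements whose leading term is divisible by another's, tail-reduce, and make monic.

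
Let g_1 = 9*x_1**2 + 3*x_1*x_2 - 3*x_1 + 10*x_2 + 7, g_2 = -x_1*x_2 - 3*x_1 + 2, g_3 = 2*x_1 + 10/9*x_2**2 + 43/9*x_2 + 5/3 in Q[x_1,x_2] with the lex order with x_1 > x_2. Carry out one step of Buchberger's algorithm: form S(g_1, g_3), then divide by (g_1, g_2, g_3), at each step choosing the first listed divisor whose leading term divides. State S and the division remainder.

S(g_1, g_3) = -5/9*x_1*x_2**2 - 37/18*x_1*x_2 - 7/6*x_1 + 10/9*x_2 + 7/9; remainder on division = 0.

lcm(LM(g_1), LM(g_3)) = x_1**2.
S = (lcm/LT(g_1))·g_1 − (lcm/LT(g_3))·g_3 = -5/9*x_1*x_2**2 - 37/18*x_1*x_2 - 7/6*x_1 + 10/9*x_2 + 7/9.
Reduce S modulo (g_1, g_2, g_3) in that order:
  leading term x_1*x_2**2: subtract (5/9*x_2)·g_2 from -5/9*x_1*x_2**2 - 37/18*x_1*x_2 - 7/6*x_1 + 10/9*x_2 + 7/9 → -7/18*x_1*x_2 - 7/6*x_1 + 7/9
  leading term x_1*x_2: subtract (7/18)·g_2 from -7/18*x_1*x_2 - 7/6*x_1 + 7/9 → 0
The remainder is 0, so this S-polynomial contributes no new basis element.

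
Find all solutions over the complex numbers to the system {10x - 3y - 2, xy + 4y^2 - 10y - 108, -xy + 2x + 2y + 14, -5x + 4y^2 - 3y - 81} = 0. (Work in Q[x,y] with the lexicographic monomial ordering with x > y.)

{(-1, -4)}

Compute a lex Gröbner basis by Buchberger's algorithm.
f_1 = 10x - 3y - 2, LT = x.
f_2 = xy + 4y^2 - 10y - 108, LT = xy.
f_3 = -xy + 2x + 2y + 14, LT = xy.
f_4 = -5x + 4y^2 - 3y - 81, LT = x.

S(f_1,f_2): lcm = xy. S = -43/10y^2 + 49/5y + 108.
  leading term y^2: no divisor's leading term divides it; move -43/10y^2 to the remainder.
  leading term y: no divisor's leading term divides it; move 49/5y to the remainder.
  leading term 1: no divisor's leading term divides it; move 108 to the remainder.
  remainder -43/10y^2 + 49/5y + 108 ≠ 0; add h_5 = -43/10y^2 + 49/5y + 108 to the basis.

S(f_1,f_3): lcm = xy. S = 2x - 3/10y^2 + 9/5y + 14.
  leading term x: subtract (1/5)·f_1 from 2x - 3/10y^2 + 9/5y + 14 → -3/10y^2 + 12/5y + 72/5
  leading term y^2: subtract (3/43)·h_5 from -3/10y^2 + 12/5y + 72/5 → 369/215y + 1476/215
  leading term y: no divisor's leading term divides it; move 369/215y to the remainder.
  leading term 1: no divisor's leading term divides it; move 1476/215 to the remainder.
  remainder 369/215y + 1476/215 ≠ 0; add h_6 = 369/215y + 1476/215 to the basis.

The other S-polynomials (S(f_1,f_4), S(f_2,f_3), S(f_2,f_4), S(f_3,f_4), S(f_1,h_5), S(f_2,h_5), S(f_3,h_5), S(f_4,h_5), S(f_1,h_6), S(f_2,h_6), S(f_3,h_6), S(f_4,h_6), S(h_5,h_6)) all reduce to 0 modulo the current basis, so we have a Gröbner basis.
Inter-reduce: drop elements whose leading term is divisible by another's, tail-reduce, and make monic.
Reduced Gröbner basis: {x + 1, y + 4}.

A lex Gröbner basis eliminates variables successively. Here y + 4 depends only on y, with roots {-4}; lifting each root through the earlier basis elements recovers the full solutions.
  y = -4: the earlier basis element becomes x + 1 = 0, giving x = -1 — point (-1, -4).
Substituting each solution back into the original system confirms all equations vanish.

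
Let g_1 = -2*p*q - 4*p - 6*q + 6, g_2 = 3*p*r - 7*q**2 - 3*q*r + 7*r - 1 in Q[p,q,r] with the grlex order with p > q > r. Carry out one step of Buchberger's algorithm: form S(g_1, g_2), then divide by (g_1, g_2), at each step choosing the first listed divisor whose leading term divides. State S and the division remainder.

lcm(LM(g_1), LM(g_2)) = p*q*r.
S = (lcm/LT(g_1))·g_1 − (lcm/LT(g_2))·g_2 = 7/3*q**3 + q**2*r + 2*p*r + 2/3*q*r + 1/3*q - 3*r.
Reduce S modulo (g_1, g_2) in that order:
  leading term q**3: no divisor's leading term divides it; move 7/3*q**3 to the remainder.
  leading term q**2*r: no divisor's leading term divides it; move q**2*r to the remainder.
  leading term p*r: subtract (2/3)·g_2 from 2*p*r + 2/3*q*r + 1/3*q - 3*r → 14/3*q**2 + 8/3*q*r + 1/3*q - 23/3*r + 2/3
  leading term q**2: no divisor's leading term divides it; move 14/3*q**2 to the remainder.
  leading term q*r: no divisor's leading term divides it; move 8/3*q*r to the remainder.
  leading term q: no divisor's leading term divides it; move 1/3*q to the remainder.
  leading term r: no divisor's leading term divides it; move -23/3*r to the remainder.
  leading term 1: no divisor's leading term divides it; move 2/3 to the remainder.
The remainder 7/3*q**3 + q**2*r + 14/3*q**2 + 8/3*q*r + 1/3*q - 23/3*r + 2/3 is nonzero, so it would be added as the next basis element.
This is the inner loop of Buchberger's algorithm — each nonzero remainder becomes a new basis element.

S(g_1, g_2) = 7/3*q**3 + q**2*r + 2*p*r + 2/3*q*r + 1/3*q - 3*r; remainder on division = 7/3*q**3 + q**2*r + 14/3*q**2 + 8/3*q*r + 1/3*q - 23/3*r + 2/3.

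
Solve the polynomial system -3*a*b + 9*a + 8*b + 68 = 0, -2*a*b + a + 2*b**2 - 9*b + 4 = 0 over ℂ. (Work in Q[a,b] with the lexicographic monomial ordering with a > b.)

Compute a lex Gröbner basis by Buchberger's algorithm.
f_1 = -3*a*b + 9*a + 8*b + 68, LT = a*b.
f_2 = -2*a*b + a + 2*b**2 - 9*b + 4, LT = a*b.

S(f_1,f_2): lcm = a*b. S = -5/2*a + b**2 - 43/6*b - 62/3.
  leading term a: no divisor's leading term divides it; move -5/2*a to the remainder.
  leading term b**2: no divisor's leading term divides it; move b**2 to the remainder.
  leading term b: no divisor's leading term divides it; move -43/6*b to the remainder.
  leading term 1: no divisor's leading term divides it; move -62/3 to the remainder.
  remainder -5/2*a + b**2 - 43/6*b - 62/3 ≠ 0; add h_3 = -5/2*a + b**2 - 43/6*b - 62/3 to the basis.

S(f_1,h_3): lcm = a*b. S = -3*a + 2/5*b**3 - 43/15*b**2 - 164/15*b - 68/3.
  leading term a: subtract (6/5)·h_3 from -3*a + 2/5*b**3 - 43/15*b**2 - 164/15*b - 68/3 → 2/5*b**3 - 61/15*b**2 - 7/3*b + 32/15
  leading term b**3: no divisor's leading term divides it; move 2/5*b**3 to the remainder.
  leading term b**2: no divisor's leading term divides it; move -61/15*b**2 to the remainder.
  leading term b: no divisor's leading term divides it; move -7/3*b to the remainder.
  leading term 1: no divisor's leading term divides it; move 32/15 to the remainder.
  remainder 2/5*b**3 - 61/15*b**2 - 7/3*b + 32/15 ≠ 0; add h_4 = 2/5*b**3 - 61/15*b**2 - 7/3*b + 32/15 to the basis.

The other S-polynomials (S(f_2,h_3), S(f_1,h_4), S(f_2,h_4), S(h_3,h_4)) all reduce to 0 modulo the current basis, so we have a Gröbner basis.
Inter-reduce: drop elements whose leading term is divisible by another's, tail-reduce, and make monic.
Reduced Gröbner basis: {a - 2/5*b**2 + 43/15*b + 124/15, b**3 - 61/6*b**2 - 35/6*b + 16/3}.

Since the basis is lex-ordered, b**3 - 61/6*b**2 - 35/6*b + 16/3 is univariate in b. Its roots are {-1, 1/2, 32/3}. Back-substituting each root into the other basis elements fixes the other coordinates.
  b = -1: the earlier basis element becomes a + 5 = 0, giving a = -5 — point (-5, -1).
  b = 1/2: the earlier basis element becomes a + 48/5 = 0, giving a = -48/5 — point (-48/5, 1/2).
  b = 32/3: the earlier basis element becomes a - 20/3 = 0, giving a = 20/3 — point (20/3, 32/3).

{(-5, -1), (-48/5, 1/2), (20/3, 32/3)}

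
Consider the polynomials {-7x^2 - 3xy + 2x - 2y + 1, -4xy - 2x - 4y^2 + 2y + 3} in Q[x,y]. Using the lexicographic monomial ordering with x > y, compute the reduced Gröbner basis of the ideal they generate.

f_1 = -7x^2 - 3xy + 2x - 2y + 1, LT = x^2.
f_2 = -4xy - 2x - 4y^2 + 2y + 3, LT = xy.

S(f_1,f_2): lcm = x^2y. S = -1/2x^2 - 4/7xy^2 + 3/14xy + 3/4x + 2/7y^2 - 1/7y.
  reduce S modulo (f_1, f_2):
  remainder 1/4x + 4/7y^3 - 5/7y^2 - 1/14y + 13/28 ≠ 0; add g_3 = 1/4x + 4/7y^3 - 5/7y^2 - 1/14y + 13/28 to the basis.

S(f_1,g_3): lcm = x^2. S = -16/7xy^3 + 20/7xy^2 + 5/7xy - 15/7x + 2/7y - 1/7.
  reduce S modulo (f_1, f_2, g_3):
  remainder 16/7y^4 - 12/7y^3 - 19/7y^2 + 31/14y + 47/28 ≠ 0; add g_4 = 16/7y^4 - 12/7y^3 - 19/7y^2 + 31/14y + 47/28 to the basis.

The other S-polynomials (S(f_2,g_3), S(f_1,g_4), S(f_2,g_4), S(g_3,g_4)) all reduce to 0 modulo the current basis, so we have a Gröbner basis.
Inter-reduce: drop elements whose leading term is divisible by another's, tail-reduce, and make monic.

G = {x + 16/7y^3 - 20/7y^2 - 2/7y + 13/7, y^4 - 3/4y^3 - 19/16y^2 + 31/32y + 47/64}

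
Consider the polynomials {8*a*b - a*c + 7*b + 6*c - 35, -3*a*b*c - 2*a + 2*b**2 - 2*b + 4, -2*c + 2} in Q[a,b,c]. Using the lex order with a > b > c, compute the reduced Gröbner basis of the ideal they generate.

G = {a - 16/19*b**2 - 5/19*b + 55/19, b**3 + 3/16*b**2 - 39/16*b - 31/8, c - 1}

f_1 = 8*a*b - a*c + 7*b + 6*c - 35, LT = a*b.
f_2 = -3*a*b*c - 2*a + 2*b**2 - 2*b + 4, LT = a*b*c.
f_3 = -2*c + 2, LT = c.

S(f_1,f_2): lcm = a*b*c. S = -1/8*a*c**2 - 2/3*a + 2/3*b**2 + 7/8*b*c - 2/3*b + 3/4*c**2 - 35/8*c + 4/3.
  leading term a*c**2: subtract (1/16*a*c)·f_3 from -1/8*a*c**2 - 2/3*a + 2/3*b**2 + 7/8*b*c - 2/3*b + 3/4*c**2 - 35/8*c + 4/3 → -1/8*a*c - 2/3*a + 2/3*b**2 + 7/8*b*c - 2/3*b + 3/4*c**2 - 35/8*c + 4/3
  leading term a*c: subtract (1/16*a)·f_3 from -1/8*a*c - 2/3*a + 2/3*b**2 + 7/8*b*c - 2/3*b + 3/4*c**2 - 35/8*c + 4/3 → -19/24*a + 2/3*b**2 + 7/8*b*c - 2/3*b + 3/4*c**2 - 35/8*c + 4/3
  leading term a: no divisor's leading term divides it; move -19/24*a to the remainder.
  leading term b**2: no divisor's leading term divides it; move 2/3*b**2 to the remainder.
  leading term b*c: subtract (-7/16*b)·f_3 from 7/8*b*c - 2/3*b + 3/4*c**2 - 35/8*c + 4/3 → 5/24*b + 3/4*c**2 - 35/8*c + 4/3
  leading term b: no divisor's leading term divides it; move 5/24*b to the remainder.
  leading term c**2: subtract (-3/8*c)·f_3 from 3/4*c**2 - 35/8*c + 4/3 → -29/8*c + 4/3
  leading term c: subtract (29/16)·f_3 from -29/8*c + 4/3 → -55/24
  leading term 1: no divisor's leading term divides it; move -55/24 to the remainder.
  remainder -19/24*a + 2/3*b**2 + 5/24*b - 55/24 ≠ 0; add g_4 = -19/24*a + 2/3*b**2 + 5/24*b - 55/24 to the basis.

S(f_1,g_4): lcm = a*b. S = -1/8*a*c + 16/19*b**3 + 5/19*b**2 - 307/152*b + 3/4*c - 35/8.
  leading term a*c: subtract (1/16*a)·f_3 from -1/8*a*c + 16/19*b**3 + 5/19*b**2 - 307/152*b + 3/4*c - 35/8 → -1/8*a + 16/19*b**3 + 5/19*b**2 - 307/152*b + 3/4*c - 35/8
  leading term a: subtract (3/19)·g_4 from -1/8*a + 16/19*b**3 + 5/19*b**2 - 307/152*b + 3/4*c - 35/8 → 16/19*b**3 + 3/19*b**2 - 39/19*b + 3/4*c - 305/76
  leading term b**3: no divisor's leading term divides it; move 16/19*b**3 to the remainder.
  leading term b**2: no divisor's leading term divides it; move 3/19*b**2 to the remainder.
  leading term b: no divisor's leading term divides it; move -39/19*b to the remainder.
  leading term c: subtract (-3/8)·f_3 from 3/4*c - 305/76 → -62/19
  leading term 1: no divisor's leading term divides it; move -62/19 to the remainder.
  remainder 16/19*b**3 + 3/19*b**2 - 39/19*b - 62/19 ≠ 0; add g_5 = 16/19*b**3 + 3/19*b**2 - 39/19*b - 62/19 to the basis.

The other S-polynomials (S(f_1,f_3), S(f_2,f_3), S(f_2,g_4), S(f_3,g_4), S(f_1,g_5), S(f_2,g_5), S(f_3,g_5), S(g_4,g_5)) all reduce to 0 modulo the current basis, so we have a Gröbner basis.
Inter-reduce: drop elements whose leading term is divisible by another's, tail-reduce, and make monic.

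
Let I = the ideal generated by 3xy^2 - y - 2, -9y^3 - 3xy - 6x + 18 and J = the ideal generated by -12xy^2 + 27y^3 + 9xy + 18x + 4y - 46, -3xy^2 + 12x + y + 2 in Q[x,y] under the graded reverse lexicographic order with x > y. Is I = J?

Since reduced Gröbner bases are canonical representatives of ideals under a given ordering, it suffices to compute and compare them.
Buchberger on the first generating set:
f_1 = 3xy^2 - y - 2, LT = xy^2.
f_2 = -9y^3 - 3xy - 6x + 18, LT = y^3.

S(f_1,f_2): lcm = xy^3. S = -1/3x^2y - 2/3x^2 - 1/3y^2 + 2x - 2/3y.
  leading term x^2y: no divisor's leading term divides it; move -1/3x^2y to the remainder.
  leading term x^2: no divisor's leading term divides it; move -2/3x^2 to the remainder.
  leading term y^2: no divisor's leading term divides it; move -1/3y^2 to the remainder.
  leading term x: no divisor's leading term divides it; move 2x to the remainder.
  leading term y: no divisor's leading term divides it; move -2/3y to the remainder.
  remainder -1/3x^2y - 2/3x^2 - 1/3y^2 + 2x - 2/3y ≠ 0; add g_3 = -1/3x^2y - 2/3x^2 - 1/3y^2 + 2x - 2/3y to the basis.

S(f_1,g_3): lcm = x^2y^2. S = -2x^2y - y^3 + 17/3xy - 2y^2 - 2/3x.
  leading term x^2y: subtract (6)·g_3 from -2x^2y - y^3 + 17/3xy - 2y^2 - 2/3x → -y^3 + 4x^2 + 17/3xy - 38/3x + 4y
  leading term y^3: subtract (1/9)·f_2 from -y^3 + 4x^2 + 17/3xy - 38/3x + 4y → 4x^2 + 6xy - 12x + 4y - 2
  leading term x^2: no divisor's leading term divides it; move 4x^2 to the remainder.
  leading term xy: no divisor's leading term divides it; move 6xy to the remainder.
  leading term x: no divisor's leading term divides it; move -12x to the remainder.
  leading term y: no divisor's leading term divides it; move 4y to the remainder.
  leading term 1: no divisor's leading term divides it; move -2 to the remainder.
  remainder 4x^2 + 6xy - 12x + 4y - 2 ≠ 0; add g_4 = 4x^2 + 6xy - 12x + 4y - 2 to the basis.

The other S-polynomials (S(f_2,g_3), S(f_1,g_4), S(f_2,g_4), S(g_3,g_4)) all reduce to 0 modulo the current basis, so we have a Gröbner basis.
Inter-reduce: drop elements whose leading term is divisible by another's, tail-reduce, and make monic.
Reduced Gröbner basis: {xy^2 - 1/3y - 2/3, y^3 + 1/3xy + 2/3x - 2, x^2 + 3/2xy - 3x + y - 1/2}.

Buchberger on the second generating set:
h_1 = -12xy^2 + 27y^3 + 9xy + 18x + 4y - 46, LT = xy^2.
h_2 = -3xy^2 + 12x + y + 2, LT = xy^2.

S(h_1,h_2): lcm = xy^2. S = -9/4y^3 - 3/4xy + 5/2x + 9/2.
  leading term y^3: no divisor's leading term divides it; move -9/4y^3 to the remainder.
  leading term xy: no divisor's leading term divides it; move -3/4xy to the remainder.
  leading term x: no divisor's leading term divides it; move 5/2x to the remainder.
  leading term 1: no divisor's leading term divides it; move 9/2 to the remainder.
  remainder -9/4y^3 - 3/4xy + 5/2x + 9/2 ≠ 0; add k_3 = -9/4y^3 - 3/4xy + 5/2x + 9/2 to the basis.

S(h_1,k_3): lcm = xy^3. S = -9/4y^4 - 1/3x^2y - 3/4xy^2 + 10/9x^2 - 3/2xy - 1/3y^2 + 2x + 23/6y.
  leading term y^4: subtract (y)·k_3 from -9/4y^4 - 1/3x^2y - 3/4xy^2 + 10/9x^2 - 3/2xy - 1/3y^2 + 2x + 23/6y → -1/3x^2y + 10/9x^2 - 4xy - 1/3y^2 + 2x - 2/3y
  leading term x^2y: no divisor's leading term divides it; move -1/3x^2y to the remainder.
  leading term x^2: no divisor's leading term divides it; move 10/9x^2 to the remainder.
  leading term xy: no divisor's leading term divides it; move -4xy to the remainder.
  leading term y^2: no divisor's leading term divides it; move -1/3y^2 to the remainder.
  leading term x: no divisor's leading term divides it; move 2x to the remainder.
  leading term y: no divisor's leading term divides it; move -2/3y to the remainder.
  remainder -1/3x^2y + 10/9x^2 - 4xy - 1/3y^2 + 2x - 2/3y ≠ 0; add k_4 = -1/3x^2y + 10/9x^2 - 4xy - 1/3y^2 + 2x - 2/3y to the basis.

S(h_1,k_4): lcm = x^2y^2. S = -9/4xy^3 + 31/12x^2y - 12xy^2 - y^3 - 3/2x^2 + 17/3xy - 2y^2 + 23/6x.
  leading term xy^3: subtract (3/16y)·h_1 from -9/4xy^3 + 31/12x^2y - 12xy^2 - y^3 - 3/2x^2 + 17/3xy - 2y^2 + 23/6x → -81/16y^4 + 31/12x^2y - 219/16xy^2 - y^3 - 3/2x^2 + 55/24xy - 11/4y^2 + 23/6x + 69/8y
  leading term y^4: subtract (9/4y)·k_3 from -81/16y^4 + 31/12x^2y - 219/16xy^2 - y^3 - 3/2x^2 + 55/24xy - 11/4y^2 + 23/6x + 69/8y → 31/12x^2y - 12xy^2 - y^3 - 3/2x^2 - 10/3xy - 11/4y^2 + 23/6x - 3/2y
  leading term x^2y: subtract (-31/4)·k_4 from 31/12x^2y - 12xy^2 - y^3 - 3/2x^2 - 10/3xy - 11/4y^2 + 23/6x - 3/2y → -12xy^2 - y^3 + 64/9x^2 - 103/3xy - 16/3y^2 + 58/3x - 20/3y
  leading term xy^2: subtract (1)·h_1 from -12xy^2 - y^3 + 64/9x^2 - 103/3xy - 16/3y^2 + 58/3x - 20/3y → -28y^3 + 64/9x^2 - 130/3xy - 16/3y^2 + 4/3x - 32/3y + 46
  leading term y^3: subtract (112/9)·k_3 from -28y^3 + 64/9x^2 - 130/3xy - 16/3y^2 + 4/3x - 32/3y + 46 → 64/9x^2 - 34xy - 16/3y^2 - 268/9x - 32/3y - 10
  leading term x^2: no divisor's leading term divides it; move 64/9x^2 to the remainder.
  leading term xy: no divisor's leading term divides it; move -34xy to the remainder.
  leading term y^2: no divisor's leading term divides it; move -16/3y^2 to the remainder.
  leading term x: no divisor's leading term divides it; move -268/9x to the remainder.
  leading term y: no divisor's leading term divides it; move -32/3y to the remainder.
  leading term 1: no divisor's leading term divides it; move -10 to the remainder.
  remainder 64/9x^2 - 34xy - 16/3y^2 - 268/9x - 32/3y - 10 ≠ 0; add k_5 = 64/9x^2 - 34xy - 16/3y^2 - 268/9x - 32/3y - 10 to the basis.

The other S-polynomials (S(h_2,k_3), S(h_2,k_4), S(k_3,k_4), S(h_1,k_5), S(h_2,k_5), S(k_3,k_5), S(k_4,k_5)) all reduce to 0 modulo the current basis, so we have a Gröbner basis.
Inter-reduce: drop elements whose leading term is divisible by another's, tail-reduce, and make monic.
Reduced Gröbner basis: {xy^2 - 4x - 1/3y - 2/3, y^3 + 1/3xy - 10/9x - 2, x^2 - 153/32xy - 3/4y^2 - 67/16x - 3/2y - 45/32}.

Since the reduced bases disagree, the two ideals are not the same.

No, the ideals differ.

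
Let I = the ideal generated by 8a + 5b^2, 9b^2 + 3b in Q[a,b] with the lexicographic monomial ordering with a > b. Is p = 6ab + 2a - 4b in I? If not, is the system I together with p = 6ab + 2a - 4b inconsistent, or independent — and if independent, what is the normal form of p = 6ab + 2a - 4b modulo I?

First compute the reduced Gröbner basis of I by Buchberger's algorithm.
f_1 = 8a + 5b^2, LT = a.
f_2 = 9b^2 + 3b, LT = b^2.

The S-polynomials (S(f_1,f_2)) all reduce to 0 modulo the current basis, so we have a Gröbner basis.
Inter-reduce: drop elements whose leading term is divisible by another's, tail-reduce, and make monic.
Reduced Gröbner basis: {a - 5/24b, b^2 + 1/3b}.
Label its elements g_1 = a - 5/24b, g_2 = b^2 + 1/3b.

Reduce p = 6ab + 2a - 4b modulo G:
  leading term ab: subtract (6b)·g_1 from 6ab + 2a - 4b → 2a + 5/4b^2 - 4b
  leading term a: subtract (2)·g_1 from 2a + 5/4b^2 - 4b → 5/4b^2 - 43/12b
  leading term b^2: subtract (5/4)·g_2 from 5/4b^2 - 43/12b → -4b
  leading term b: no divisor's leading term divides it; move -4b to the remainder.
  normal form = -4b.
The normal form is nonzero, so p ∉ I. Since p minus its normal form lies in I, I + (p) = I + (r) where r = -4b; decide whether this ideal is the whole ring.
Run Buchberger on G together with r (pairs among the g_i already reduce to 0 since G is a Gröbner basis):
g_1 = a - 5/24b, LT = a.
g_2 = b^2 + 1/3b, LT = b^2.
r = -4b, LT = b.

The S-polynomials (S(g_1,g_2), S(g_1,r), S(g_2,r)) all reduce to 0 modulo the current basis, so we have a Gröbner basis.
Inter-reduce: drop elements whose leading term is divisible by another's, tail-reduce, and make monic.
Reduced Gröbner basis: {a, b}.
The reduced Gröbner basis of I + (p) is {a, b} ≠ {1}, a proper ideal, so the enlarged system stays consistent: p is independent of I, with normal form -4b.

Ideal membership is decidable via reduction modulo a Gröbner basis.

6ab + 2a - 4b is independent of I; its normal form modulo I is -4b.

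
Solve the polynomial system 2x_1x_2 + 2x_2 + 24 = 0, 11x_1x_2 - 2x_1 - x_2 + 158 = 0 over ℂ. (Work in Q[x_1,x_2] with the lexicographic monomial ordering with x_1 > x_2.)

Compute a lex Gröbner basis by Buchberger's algorithm.
f_1 = 2x_1x_2 + 2x_2 + 24, LT = x_1x_2.
f_2 = 11x_1x_2 - 2x_1 - x_2 + 158, LT = x_1x_2.

S(f_1,f_2): lcm = x_1x_2. S = 2/11x_1 + 12/11x_2 - 26/11.
  leading term x_1: no divisor's leading term divides it; move 2/11x_1 to the remainder.
  leading term x_2: no divisor's leading term divides it; move 12/11x_2 to the remainder.
  leading term 1: no divisor's leading term divides it; move -26/11 to the remainder.
  remainder 2/11x_1 + 12/11x_2 - 26/11 ≠ 0; add h_3 = 2/11x_1 + 12/11x_2 - 26/11 to the basis.

S(f_1,h_3): lcm = x_1x_2. S = -6x_2^2 + 14x_2 + 12.
  leading term x_2^2: no divisor's leading term divides it; move -6x_2^2 to the remainder.
  leading term x_2: no divisor's leading term divides it; move 14x_2 to the remainder.
  leading term 1: no divisor's leading term divides it; move 12 to the remainder.
  remainder -6x_2^2 + 14x_2 + 12 ≠ 0; add h_4 = -6x_2^2 + 14x_2 + 12 to the basis.

S(f_2,h_3): lcm = x_1x_2. S = -2/11x_1 - 6x_2^2 + 142/11x_2 + 158/11.
  leading term x_1: subtract (-1)·h_3 from -2/11x_1 - 6x_2^2 + 142/11x_2 + 158/11 → -6x_2^2 + 14x_2 + 12
  leading term x_2^2: subtract (1)·h_4 from -6x_2^2 + 14x_2 + 12 → 0
  remainder 0.

S(f_1,h_4): lcm = x_1x_2^2. S = 7/3x_1x_2 + 2x_1 + x_2^2 + 12x_2.
  leading term x_1x_2: subtract (7/6)·f_1 from 7/3x_1x_2 + 2x_1 + x_2^2 + 12x_2 → 2x_1 + x_2^2 + 29/3x_2 - 28
  leading term x_1: subtract (11)·h_3 from 2x_1 + x_2^2 + 29/3x_2 - 28 → x_2^2 - 7/3x_2 - 2
  leading term x_2^2: subtract (-1/6)·h_4 from x_2^2 - 7/3x_2 - 2 → 0
  remainder 0.

S(f_2,h_4): lcm = x_1x_2^2. S = 71/33x_1x_2 + 2x_1 - 1/11x_2^2 + 158/11x_2.
  leading term x_1x_2: subtract (71/66)·f_1 from 71/33x_1x_2 + 2x_1 - 1/11x_2^2 + 158/11x_2 → 2x_1 - 1/11x_2^2 + 403/33x_2 - 284/11
  leading term x_1: subtract (11)·h_3 from 2x_1 - 1/11x_2^2 + 403/33x_2 - 284/11 → -1/11x_2^2 + 7/33x_2 + 2/11
  leading term x_2^2: subtract (1/66)·h_4 from -1/11x_2^2 + 7/33x_2 + 2/11 → 0
  remainder 0.

S(h_3,h_4): leading monomials are coprime, so the S-polynomial reduces to 0 (Buchberger's first criterion).
Every S-polynomial of the final basis reduces to 0, so we have a Gröbner basis.
Inter-reduce: drop elements whose leading term is divisible by another's, tail-reduce, and make monic.
Reduced Gröbner basis: {x_1 + 6x_2 - 13, x_2^2 - 7/3x_2 - 2}.

Elimination: the polynomial x_2^2 - 7/3x_2 - 2 lies in the elimination ideal for x_2, so x_2 ∈ {-2/3, 3}. For each such x_2, the remaining basis elements (now univariate) give the rest of the solution.
  x_2 = -2/3: the earlier basis element becomes x_1 - 17 = 0, giving x_1 = 17 — point (17, -2/3).
  x_2 = 3: the earlier basis element becomes x_1 + 5 = 0, giving x_1 = -5 — point (-5, 3).
Each listed point satisfies every original equation (direct substitution).

{(17, -2/3), (-5, 3)}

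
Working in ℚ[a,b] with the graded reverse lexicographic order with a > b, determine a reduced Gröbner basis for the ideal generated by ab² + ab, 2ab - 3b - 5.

G = {b² + 8/3b + 5/3, a + 3/2b + 5/2}

The reduced Gröbner basis is the canonical form of the ideal for this ordering.

f_1 = ab² + ab, LT = ab².
f_2 = 2ab - 3b - 5, LT = ab.

S(f_1,f_2): lcm = ab². S = ab + 3/2b² + 5/2b.
  leading term ab: subtract (½)·f_2 from ab + 3/2b² + 5/2b → 3/2b² + 4b + 5/2
  leading term b²: no divisor's leading term divides it; move 3/2b² to the remainder.
  leading term b: no divisor's leading term divides it; move 4b to the remainder.
  leading term 1: no divisor's leading term divides it; move 5/2 to the remainder.
  remainder 3/2b² + 4b + 5/2 ≠ 0; add g_3 = 3/2b² + 4b + 5/2 to the basis.

S(f_1,g_3): lcm = ab². S = -5/3ab - 5/3a.
  leading term ab: subtract (-⅚)·f_2 from -5/3ab - 5/3a → -5/3a - 5/2b - 25/6
  leading term a: no divisor's leading term divides it; move -5/3a to the remainder.
  leading term b: no divisor's leading term divides it; move -5/2b to the remainder.
  leading term 1: no divisor's leading term divides it; move -25/6 to the remainder.
  remainder -5/3a - 5/2b - 25/6 ≠ 0; add g_4 = -5/3a - 5/2b - 25/6 to the basis.

The other S-polynomials (S(f_2,g_3), S(f_1,g_4), S(f_2,g_4), S(g_3,g_4)) all reduce to 0 modulo the current basis, so we have a Gröbner basis.
Inter-reduce: drop elements whose leading term is divisible by another's, tail-reduce, and make monic.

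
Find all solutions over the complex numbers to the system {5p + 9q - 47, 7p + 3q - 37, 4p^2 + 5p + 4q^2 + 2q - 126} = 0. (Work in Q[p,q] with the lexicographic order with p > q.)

{(4, 3)}

Compute a lex Gröbner basis by Buchberger's algorithm.
f_1 = 5p + 9q - 47, LT = p.
f_2 = 7p + 3q - 37, LT = p.
f_3 = 4p^2 + 5p + 4q^2 + 2q - 126, LT = p^2.

S(f_1,f_2): lcm = p. S = 48/35q - 144/35.
  reduce S modulo (f_1, f_2, f_3):
  remainder 48/35q - 144/35 ≠ 0; add h_4 = 48/35q - 144/35 to the basis.

The other S-polynomials (S(f_1,f_3), S(f_2,f_3), S(f_1,h_4), S(f_2,h_4), S(f_3,h_4)) all reduce to 0 modulo the current basis, so we have a Gröbner basis.
Inter-reduce: drop elements whose leading term is divisible by another's, tail-reduce, and make monic.
Reduced Gröbner basis: {p - 4, q - 3}.

The lex basis is triangular: the last element involves only q. Solving q - 3 = 0 gives q ∈ {3}; substituting each value into the earlier elements determines the remaining variables.
  q = 3: the earlier basis element becomes p - 4 = 0, giving p = 4 — point (4, 3).
Zero-dimensionality of the ideal guarantees finitely many solutions over ℂ.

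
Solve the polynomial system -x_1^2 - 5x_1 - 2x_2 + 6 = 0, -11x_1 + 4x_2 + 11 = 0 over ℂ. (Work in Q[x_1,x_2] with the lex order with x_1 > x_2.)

Compute a lex Gröbner basis by Buchberger's algorithm.
f_1 = -x_1^2 - 5x_1 - 2x_2 + 6, LT = x_1^2.
f_2 = -11x_1 + 4x_2 + 11, LT = x_1.

S(f_1,f_2): lcm = x_1^2. S = 4/11x_1x_2 + 6x_1 + 2x_2 - 6.
  reduce S modulo (f_1, f_2):
  remainder 16/121x_2^2 + 50/11x_2 ≠ 0; add h_3 = 16/121x_2^2 + 50/11x_2 to the basis.

The other S-polynomials (S(f_1,h_3), S(f_2,h_3)) all reduce to 0 modulo the current basis, so we have a Gröbner basis.
Inter-reduce: drop elements whose leading term is divisible by another's, tail-reduce, and make monic.
Reduced Gröbner basis: {x_1 - 4/11x_2 - 1, x_2^2 + 275/8x_2}.

The lex basis is triangular: the last element involves only x_2. Solving x_2^2 + 275/8x_2 = 0 gives x_2 ∈ {-275/8, 0}; substituting each value into the earlier elements determines the remaining variables.
  x_2 = -275/8: the earlier basis element becomes x_1 + 23/2 = 0, giving x_1 = -23/2 — point (-23/2, -275/8).
  x_2 = 0: the earlier basis element becomes x_1 - 1 = 0, giving x_1 = 1 — point (1, 0).

{(-23/2, -275/8), (1, 0)}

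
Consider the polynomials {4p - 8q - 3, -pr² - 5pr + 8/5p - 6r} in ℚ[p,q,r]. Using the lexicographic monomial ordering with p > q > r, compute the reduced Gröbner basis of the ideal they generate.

G = {p - 2q - ¾, qr² + 5qr - 8/5q + ⅜r² + 39/8r - ⅗}

Buchberger's algorithm terminates because the ascending chain of leading-term ideals stabilizes.

f_1 = 4p - 8q - 3, LT = p.
f_2 = -pr² - 5pr + 8/5p - 6r, LT = pr².

S(f_1,f_2): lcm = pr². S = -5pr + 8/5p - 2qr² - ¾r² - 6r.
  leading term pr: subtract (-5/4r)·f_1 from -5pr + 8/5p - 2qr² - ¾r² - 6r → 8/5p - 2qr² - 10qr - ¾r² - 39/4r
  leading term p: subtract (⅖)·f_1 from 8/5p - 2qr² - 10qr - ¾r² - 39/4r → -2qr² - 10qr + 16/5q - ¾r² - 39/4r + 6/5
  leading term qr²: no divisor's leading term divides it; move -2qr² to the remainder.
  leading term qr: no divisor's leading term divides it; move -10qr to the remainder.
  leading term q: no divisor's leading term divides it; move 16/5q to the remainder.
  leading term r²: no divisor's leading term divides it; move -¾r² to the remainder.
  leading term r: no divisor's leading term divides it; move -39/4r to the remainder.
  leading term 1: no divisor's leading term divides it; move 6/5 to the remainder.
  remainder -2qr² - 10qr + 16/5q - ¾r² - 39/4r + 6/5 ≠ 0; add g_3 = -2qr² - 10qr + 16/5q - ¾r² - 39/4r + 6/5 to the basis.

S(f_1,g_3): leading monomials are coprime, so the S-polynomial reduces to 0 (Buchberger's first criterion).
S(f_2,g_3): lcm = pqr². S = -⅜pr² - 39/8pr + ⅗p + 6qr.
  leading term pr²: subtract (-3/32r²)·f_1 from -⅜pr² - 39/8pr + ⅗p + 6qr → -39/8pr + ⅗p - ¾qr² + 6qr - 9/32r²
  leading term pr: subtract (-39/32r)·f_1 from -39/8pr + ⅗p - ¾qr² + 6qr - 9/32r² → ⅗p - ¾qr² - 15/4qr - 9/32r² - 117/32r
  leading term p: subtract (3/20)·f_1 from ⅗p - ¾qr² - 15/4qr - 9/32r² - 117/32r → -¾qr² - 15/4qr + 6/5q - 9/32r² - 117/32r + 9/20
  leading term qr²: subtract (⅜)·g_3 from -¾qr² - 15/4qr + 6/5q - 9/32r² - 117/32r + 9/20 → 0
  remainder 0.

Every S-polynomial of the final basis reduces to 0, so we have a Gröbner basis.
Inter-reduce: drop elements whose leading term is divisible by another's, tail-reduce, and make monic.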